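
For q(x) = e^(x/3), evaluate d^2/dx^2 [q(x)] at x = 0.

The coefficient of x^2 in the expansion is 1/18, so q′′(0) = 2! * (1/18) = 1/9.

1/9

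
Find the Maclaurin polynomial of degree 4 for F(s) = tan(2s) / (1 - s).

Expand each factor separately, then convolve coefficients.
F(0) = 0
F′(0) = 2
F′′(0) = 4
F′′′(0) = 28
F^(4)(0) = 112

14*s^4/3 + 14*s^3/3 + 2*s^2 + 2*s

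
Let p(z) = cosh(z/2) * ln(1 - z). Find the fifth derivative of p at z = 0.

Multiply the two series term by term and collect like powers.
The coefficient of z^5 in the expansion is -469/1920, so p^(5)(0) = 5! * (-469/1920) = -469/16.

-469/16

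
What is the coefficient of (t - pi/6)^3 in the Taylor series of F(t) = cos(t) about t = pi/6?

1/12

F(pi/6) = sqrt(3)/2
F′(pi/6) = -1/2
F′′(pi/6) = -sqrt(3)/2
F′′′(pi/6) = 1/2
So c_3 = F′′′(pi/6)/3! = 1/12.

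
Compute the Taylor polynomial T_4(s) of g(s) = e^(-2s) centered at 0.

[s^0] = 1;  [s^1] = -2;  [s^2] = 2;  [s^3] = -4/3;  [s^4] = 2/3.

2*s^4/3 - 4*s^3/3 + 2*s^2 - 2*s + 1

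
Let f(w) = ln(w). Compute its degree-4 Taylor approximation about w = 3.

[(w - 3)^0] = ln(3);  [(w - 3)^1] = 1/3;  [(w - 3)^2] = -1/18;  [(w - 3)^3] = 1/81;  [(w - 3)^4] = -1/324.

-(w - 3)^4/324 + (w - 3)^3/81 - (w - 3)^2/18 + (w - 3)/3 + ln(3)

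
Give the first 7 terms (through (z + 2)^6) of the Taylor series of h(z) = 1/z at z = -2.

-(z + 2)^6/128 - (z + 2)^5/64 - (z + 2)^4/32 - (z + 2)^3/16 - (z + 2)^2/8 - (z + 2)/4 - 1/2

[(z + 2)^0] = -1/2;  [(z + 2)^1] = -1/4;  [(z + 2)^2] = -1/8;  [(z + 2)^3] = -1/16;  [(z + 2)^4] = -1/32;  [(z + 2)^5] = -1/64;  [(z + 2)^6] = -1/128.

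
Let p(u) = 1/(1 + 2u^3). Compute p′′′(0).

From the series, [u^3] p = -2; multiply by 3! = 6 to get -12.

-12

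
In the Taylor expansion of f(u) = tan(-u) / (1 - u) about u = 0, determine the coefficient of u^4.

-4/3

Take the Cauchy product of the two expansions.
[u^0] = 0;  [u^1] = -1;  [u^2] = -1;  [u^3] = -4/3;  [u^4] = -4/3.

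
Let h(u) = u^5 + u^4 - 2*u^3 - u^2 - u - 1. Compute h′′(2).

The coefficient of (u - 2)^2 in the expansion is 91, so h′′(2) = 2! * (91) = 182.

182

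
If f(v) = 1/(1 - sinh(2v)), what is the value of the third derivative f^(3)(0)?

56

Substitute the inner expansion into the outer series and collect powers.
From the series, [v^3] f = 28/3; multiply by 3! = 6 to get 56.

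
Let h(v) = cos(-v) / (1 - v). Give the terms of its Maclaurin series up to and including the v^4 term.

Expand each factor separately, then convolve coefficients.
h(0) = 1
h′(0) = 1
h′′(0) = 1
h′′′(0) = 3
h^(4)(0) = 13

13*v^4/24 + v^3/2 + v^2/2 + v + 1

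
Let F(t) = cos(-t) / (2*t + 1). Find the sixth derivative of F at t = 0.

40439

Multiply the numerator's expansion by the denominator's geometric series.
The coefficient of t^6 in the expansion is 40439/720, so F^(6)(0) = 6! * (40439/720) = 40439.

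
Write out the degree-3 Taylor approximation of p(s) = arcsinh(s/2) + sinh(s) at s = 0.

7*s^3/48 + 3*s/2

Expand each term separately and add.
p(0) = 0
p′(0) = 3/2
p′′(0) = 0
p′′′(0) = 7/8
Then c_k = p^(k)(0)/k! gives each Taylor coefficient.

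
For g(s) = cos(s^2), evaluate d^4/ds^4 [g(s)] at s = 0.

The coefficient of s^4 in the expansion is -1/2, so g^(4)(0) = 4! * (-1/2) = -12.

-12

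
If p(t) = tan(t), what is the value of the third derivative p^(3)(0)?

2

The coefficient of t^3 in the expansion is 1/3, so p′′′(0) = 3! * (1/3) = 2.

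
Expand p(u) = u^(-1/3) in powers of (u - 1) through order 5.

-91*(u - 1)^5/729 + 35*(u - 1)^4/243 - 14*(u - 1)^3/81 + 2*(u - 1)^2/9 - (u - 1)/3 + 1

[(u - 1)^0] = 1;  [(u - 1)^1] = -1/3;  [(u - 1)^2] = 2/9;  [(u - 1)^3] = -14/81;  [(u - 1)^4] = 35/243;  [(u - 1)^5] = -91/729.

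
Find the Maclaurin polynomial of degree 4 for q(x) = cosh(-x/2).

x^4/384 + x^2/8 + 1

q(0) = 1
q′(0) = 0
q′′(0) = 1/4
q′′′(0) = 0
q^(4)(0) = 1/16
Then c_k = q^(k)(0)/k! gives each Taylor coefficient.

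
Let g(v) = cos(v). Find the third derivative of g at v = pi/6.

Compute the successive derivatives at the expansion point and divide by k!.
From the series, [(v - pi/6)^3] g = 1/12; multiply by 3! = 6 to get 1/2.

1/2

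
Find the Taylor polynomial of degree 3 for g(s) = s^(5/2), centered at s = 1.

Apply the Taylor formula c_k = f^(k)(a)/k!.
g(1) = 1
g′(1) = 5/2
g′′(1) = 15/4
g′′′(1) = 15/8

5*(s - 1)^3/16 + 15*(s - 1)^2/8 + 5*(s - 1)/2 + 1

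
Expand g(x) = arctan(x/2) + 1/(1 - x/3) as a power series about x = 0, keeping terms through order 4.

x^4/81 - x^3/216 + x^2/9 + 5*x/6 + 1

Expand each term separately and add.
[x^0] = 1;  [x^1] = 5/6;  [x^2] = 1/9;  [x^3] = -1/216;  [x^4] = 1/81.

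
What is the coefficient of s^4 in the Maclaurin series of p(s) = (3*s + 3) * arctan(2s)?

Distribute the polynomial across the series and collect like powers.
p(0) = 0
p′(0) = 6
p′′(0) = 12
p′′′(0) = -48
p^(4)(0) = -192
So c_4 = p^(4)(0)/4! = -8.

-8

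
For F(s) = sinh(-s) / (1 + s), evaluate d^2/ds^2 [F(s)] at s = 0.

2

Take the Cauchy product of the two expansions.
The coefficient of s^2 in the expansion is 1, so F′′(0) = 2! * (1) = 2.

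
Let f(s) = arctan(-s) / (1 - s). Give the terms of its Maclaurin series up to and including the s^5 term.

-13*s^5/15 - 2*s^4/3 - 2*s^3/3 - s^2 - s

Take the Cauchy product of the two expansions.
f(0) = 0
f′(0) = -1
f′′(0) = -2
f′′′(0) = -4
f^(4)(0) = -16
f^(5)(0) = -104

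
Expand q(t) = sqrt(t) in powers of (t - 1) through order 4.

q(1) = 1
q′(1) = 1/2
q′′(1) = -1/4
q′′′(1) = 3/8
q^(4)(1) = -15/16
Then c_k = q^(k)(1)/k! gives each Taylor coefficient.

-5*(t - 1)^4/128 + (t - 1)^3/16 - (t - 1)^2/8 + (t - 1)/2 + 1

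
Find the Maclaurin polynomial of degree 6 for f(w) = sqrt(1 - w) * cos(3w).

-6549*w^6/5120 - 367*w^5/256 + 499*w^4/128 + 35*w^3/16 - 37*w^2/8 - w/2 + 1

Multiply the two series term by term and collect like powers.
f(0) = 1
f′(0) = -1/2
f′′(0) = -37/4
f′′′(0) = 105/8
f^(4)(0) = 1497/16
f^(5)(0) = -5505/32
f^(6)(0) = -58941/64
The Taylor polynomial is Σ f^(k)(0)/k! · w^k.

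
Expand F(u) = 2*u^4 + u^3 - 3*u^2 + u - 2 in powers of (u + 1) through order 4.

F(-1) = -5
F′(-1) = 2
F′′(-1) = 12
F′′′(-1) = -42
F^(4)(-1) = 48
Dividing each by k! gives the coefficients c_0, ..., c_4.

2*(u + 1)^4 - 7*(u + 1)^3 + 6*(u + 1)^2 + 2*(u + 1) - 5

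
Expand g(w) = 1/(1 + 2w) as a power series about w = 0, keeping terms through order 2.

4*w^2 - 2*w + 1

[w^0] = 1;  [w^1] = -2;  [w^2] = 4.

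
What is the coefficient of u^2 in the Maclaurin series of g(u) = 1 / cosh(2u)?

Write the quotient as an unknown series and match coefficients against numerator = denominator · series.
g(0) = 1
g′(0) = 0
g′′(0) = -4
Dividing each by k! gives the coefficients c_0, ..., c_2.

-2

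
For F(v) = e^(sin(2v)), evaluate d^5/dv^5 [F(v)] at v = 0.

-256

Let u equal the inner series; expand the outer function in u and truncate.
From the series, [v^5] F = -32/15; multiply by 5! = 120 to get -256.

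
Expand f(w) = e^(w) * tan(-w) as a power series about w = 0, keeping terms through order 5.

-41*w^5/120 - w^4/2 - 5*w^3/6 - w^2 - w

Write out both Maclaurin series and multiply, keeping only the needed powers.
f(0) = 0
f′(0) = -1
f′′(0) = -2
f′′′(0) = -5
f^(4)(0) = -12
f^(5)(0) = -41
The Taylor polynomial is Σ f^(k)(0)/k! · w^k.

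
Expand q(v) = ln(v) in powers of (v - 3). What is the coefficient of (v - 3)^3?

1/81

Differentiate repeatedly and evaluate at the center.
[(v - 3)^0] = ln(3);  [(v - 3)^1] = 1/3;  [(v - 3)^2] = -1/18;  [(v - 3)^3] = 1/81.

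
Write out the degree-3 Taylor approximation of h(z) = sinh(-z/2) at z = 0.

Use the known series and substitute for the argument.
h(0) = 0
h′(0) = -1/2
h′′(0) = 0
h′′′(0) = -1/8
Dividing each by k! gives the coefficients c_0, ..., c_3.

-z^3/48 - z/2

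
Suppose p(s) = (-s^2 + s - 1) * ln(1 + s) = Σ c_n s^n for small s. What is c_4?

13/12

Distribute the polynomial across the series and collect like powers.
p(0) = 0
p′(0) = -1
p′′(0) = 3
p′′′(0) = -11
p^(4)(0) = 26
So c_4 = p^(4)(0)/4! = 13/12.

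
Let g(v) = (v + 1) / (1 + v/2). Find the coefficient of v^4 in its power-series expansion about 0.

-1/16

Shift and add copies of the series according to the polynomial's terms.
So c_4 = g^(4)(0)/4! = -1/16.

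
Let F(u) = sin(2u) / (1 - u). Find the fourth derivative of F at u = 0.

16

Expand each factor separately, then convolve coefficients.
The coefficient of u^4 in the expansion is 2/3, so F^(4)(0) = 4! * (2/3) = 16.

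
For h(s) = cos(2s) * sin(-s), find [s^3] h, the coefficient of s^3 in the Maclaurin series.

13/6

Multiply the two series term by term and collect like powers.
h(0) = 0
h′(0) = -1
h′′(0) = 0
h′′′(0) = 13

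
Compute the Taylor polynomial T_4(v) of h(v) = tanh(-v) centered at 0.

[v^0] = 0;  [v^1] = -1;  [v^2] = 0;  [v^3] = 1/3;  [v^4] = 0.

v^3/3 - v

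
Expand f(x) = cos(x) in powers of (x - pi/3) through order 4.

(x - pi/3)^4/48 + sqrt(3)*(x - pi/3)^3/12 - (x - pi/3)^2/4 - sqrt(3)*(x - pi/3)/2 + 1/2

f(pi/3) = 1/2
f′(pi/3) = -sqrt(3)/2
f′′(pi/3) = -1/2
f′′′(pi/3) = sqrt(3)/2
f^(4)(pi/3) = 1/2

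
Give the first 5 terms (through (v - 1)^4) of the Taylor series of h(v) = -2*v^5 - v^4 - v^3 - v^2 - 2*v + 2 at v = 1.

-11*(v - 1)^4 - 25*(v - 1)^3 - 30*(v - 1)^2 - 21*(v - 1) - 5

h(1) = -5
h′(1) = -21
h′′(1) = -60
h′′′(1) = -150
h^(4)(1) = -264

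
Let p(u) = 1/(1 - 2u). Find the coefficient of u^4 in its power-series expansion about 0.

16

c_4 = p^(4)(0)/4! = 16.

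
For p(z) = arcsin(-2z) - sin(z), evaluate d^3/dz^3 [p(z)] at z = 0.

Combine the two series term by term.
The coefficient of z^3 in the expansion is -7/6, so p′′′(0) = 3! * (-7/6) = -7.

-7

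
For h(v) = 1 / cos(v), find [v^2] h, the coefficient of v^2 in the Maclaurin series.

1/2

Divide the numerator series by the denominator series (power-series long division).
h(0) = 1
h′(0) = 0
h′′(0) = 1
So c_2 = h′′(0)/2! = 1/2.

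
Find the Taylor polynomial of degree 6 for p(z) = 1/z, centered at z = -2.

-(z + 2)^6/128 - (z + 2)^5/64 - (z + 2)^4/32 - (z + 2)^3/16 - (z + 2)^2/8 - (z + 2)/4 - 1/2

Apply the Taylor formula c_k = f^(k)(a)/k!.
p(-2) = -1/2
p′(-2) = -1/4
p′′(-2) = -1/4
p′′′(-2) = -3/8
p^(4)(-2) = -3/4
p^(5)(-2) = -15/8
p^(6)(-2) = -45/8
The Taylor polynomial is Σ p^(k)(-2)/k! · (z + 2)^k.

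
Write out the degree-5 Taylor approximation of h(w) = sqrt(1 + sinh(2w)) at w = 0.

241*w^5/120 - 31*w^4/24 + 7*w^3/6 - w^2/2 + w + 1

Substitute the inner expansion into the outer series and collect powers.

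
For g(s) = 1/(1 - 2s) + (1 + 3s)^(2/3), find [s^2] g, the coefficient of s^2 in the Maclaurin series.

3

Expand each term separately and add.
g(0) = 2
g′(0) = 4
g′′(0) = 6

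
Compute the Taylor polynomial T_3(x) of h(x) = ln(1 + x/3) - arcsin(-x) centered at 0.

29*x^3/162 - x^2/18 + 4*x/3

Add the two expansions coefficient-wise.
h(0) = 0
h′(0) = 4/3
h′′(0) = -1/9
h′′′(0) = 29/27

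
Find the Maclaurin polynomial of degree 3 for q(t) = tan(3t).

[t^0] = 0;  [t^1] = 3;  [t^2] = 0;  [t^3] = 9.

9*t^3 + 3*t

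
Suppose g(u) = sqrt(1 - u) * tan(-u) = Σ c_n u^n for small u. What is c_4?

Expand each factor separately, then convolve coefficients.
[u^0] = 0;  [u^1] = -1;  [u^2] = 1/2;  [u^3] = -5/24;  [u^4] = 11/48.

11/48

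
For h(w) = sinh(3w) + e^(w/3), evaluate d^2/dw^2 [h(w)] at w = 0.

1/9

Combine the two series term by term.
The coefficient of w^2 in the expansion is 1/18, so h′′(0) = 2! * (1/18) = 1/9.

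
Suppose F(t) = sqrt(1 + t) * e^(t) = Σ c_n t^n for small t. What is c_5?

Take the Cauchy product of the two expansions.
[t^0] = 1;  [t^1] = 3/2;  [t^2] = 7/8;  [t^3] = 17/48;  [t^4] = 11/128;  [t^5] = 107/3840.
So c_5 = F^(5)(0)/5! = 107/3840.

107/3840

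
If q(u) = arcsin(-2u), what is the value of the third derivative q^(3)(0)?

From the series, [u^3] q = -4/3; multiply by 3! = 6 to get -8.

-8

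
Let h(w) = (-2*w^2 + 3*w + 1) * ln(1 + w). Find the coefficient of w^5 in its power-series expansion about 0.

-73/60

Distribute the polynomial across the series and collect like powers.
So c_5 = h^(5)(0)/5! = -73/60.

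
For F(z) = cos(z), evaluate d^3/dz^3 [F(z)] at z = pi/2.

1

Use the known series and substitute for the argument.
The coefficient of (z - pi/2)^3 in the expansion is 1/6, so F′′′(pi/2) = 3! * (1/6) = 1.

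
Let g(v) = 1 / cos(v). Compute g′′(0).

Invert the denominator's series and multiply.
The coefficient of v^2 in the expansion is 1/2, so g′′(0) = 2! * (1/2) = 1.

1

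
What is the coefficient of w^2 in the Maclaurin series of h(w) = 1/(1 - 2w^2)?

2

[w^0] = 1;  [w^1] = 0;  [w^2] = 2.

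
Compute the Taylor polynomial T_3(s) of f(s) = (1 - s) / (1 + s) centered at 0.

-2*s^3 + 2*s^2 - 2*s + 1

Multiply each power in the prefactor through the base expansion.
f(0) = 1
f′(0) = -2
f′′(0) = 4
f′′′(0) = -12
Dividing each by k! gives the coefficients c_0, ..., c_3.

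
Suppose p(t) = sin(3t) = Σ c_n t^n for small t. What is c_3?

p(0) = 0
p′(0) = 3
p′′(0) = 0
p′′′(0) = -27
So c_3 = p′′′(0)/3! = -9/2.

-9/2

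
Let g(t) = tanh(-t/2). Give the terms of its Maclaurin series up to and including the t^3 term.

Apply the Taylor formula c_k = f^(k)(a)/k!.

t^3/24 - t/2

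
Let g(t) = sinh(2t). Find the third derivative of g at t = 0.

Compute the successive derivatives at the expansion point and divide by k!.
The coefficient of t^3 in the expansion is 4/3, so g′′′(0) = 3! * (4/3) = 8.

8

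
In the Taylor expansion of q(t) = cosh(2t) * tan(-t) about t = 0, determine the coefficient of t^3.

Expand each factor separately, then convolve coefficients.
[t^0] = 0;  [t^1] = -1;  [t^2] = 0;  [t^3] = -7/3.
So c_3 = q′′′(0)/3! = -7/3.

-7/3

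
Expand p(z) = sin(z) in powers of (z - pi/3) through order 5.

(z - pi/3)^5/240 + sqrt(3)*(z - pi/3)^4/48 - (z - pi/3)^3/12 - sqrt(3)*(z - pi/3)^2/4 + (z - pi/3)/2 + sqrt(3)/2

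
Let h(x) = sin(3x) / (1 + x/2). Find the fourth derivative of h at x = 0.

45

Expand each factor separately, then convolve coefficients.
The coefficient of x^4 in the expansion is 15/8, so h^(4)(0) = 4! * (15/8) = 45.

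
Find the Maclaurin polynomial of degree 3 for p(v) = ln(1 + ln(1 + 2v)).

28*v^3/3 - 4*v^2 + 2*v

Let u equal the inner series; expand the outer function in u and truncate.
[v^0] = 0;  [v^1] = 2;  [v^2] = -4;  [v^3] = 28/3.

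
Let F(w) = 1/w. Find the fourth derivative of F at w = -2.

The coefficient of (w + 2)^4 in the expansion is -1/32, so F^(4)(-2) = 4! * (-1/32) = -3/4.

-3/4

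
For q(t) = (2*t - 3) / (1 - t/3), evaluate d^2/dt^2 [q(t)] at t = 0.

Multiply each power in the prefactor through the base expansion.
The coefficient of t^2 in the expansion is 1/3, so q′′(0) = 2! * (1/3) = 2/3.

2/3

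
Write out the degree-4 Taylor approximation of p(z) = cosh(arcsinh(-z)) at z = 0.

-z^4/8 + z^2/2 + 1

Let u equal the inner series; expand the outer function in u and truncate.
[z^0] = 1;  [z^1] = 0;  [z^2] = 1/2;  [z^3] = 0;  [z^4] = -1/8.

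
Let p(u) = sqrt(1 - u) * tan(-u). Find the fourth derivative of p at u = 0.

Multiply the two series term by term and collect like powers.
From the series, [u^4] p = 11/48; multiply by 4! = 24 to get 11/2.

11/2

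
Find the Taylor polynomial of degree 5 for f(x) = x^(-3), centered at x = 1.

-21*(x - 1)^5 + 15*(x - 1)^4 - 10*(x - 1)^3 + 6*(x - 1)^2 - 3*(x - 1) + 1

f(1) = 1
f′(1) = -3
f′′(1) = 12
f′′′(1) = -60
f^(4)(1) = 360
f^(5)(1) = -2520
The Taylor polynomial is Σ f^(k)(1)/k! · (x - 1)^k.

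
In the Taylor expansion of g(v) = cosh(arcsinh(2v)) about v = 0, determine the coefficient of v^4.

-2

Let u equal the inner series; expand the outer function in u and truncate.
g(0) = 1
g′(0) = 0
g′′(0) = 4
g′′′(0) = 0
g^(4)(0) = -48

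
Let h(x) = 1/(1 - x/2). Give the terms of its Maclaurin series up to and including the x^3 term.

[x^0] = 1;  [x^1] = 1/2;  [x^2] = 1/4;  [x^3] = 1/8.

x^3/8 + x^2/4 + x/2 + 1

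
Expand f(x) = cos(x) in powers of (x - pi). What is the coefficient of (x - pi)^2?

Apply the Taylor formula c_k = f^(k)(a)/k!.
So c_2 = f′′(pi)/2! = 1/2.

1/2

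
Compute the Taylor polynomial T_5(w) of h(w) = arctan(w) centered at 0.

Use the known series and substitute for the argument.
[w^0] = 0;  [w^1] = 1;  [w^2] = 0;  [w^3] = -1/3;  [w^4] = 0;  [w^5] = 1/5.

w^5/5 - w^3/3 + w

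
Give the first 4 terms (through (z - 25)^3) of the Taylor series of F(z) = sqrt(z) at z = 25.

Compute the successive derivatives at the expansion point and divide by k!.
F(25) = 5
F′(25) = 1/10
F′′(25) = -1/500
F′′′(25) = 3/25000

(z - 25)^3/50000 - (z - 25)^2/1000 + (z - 25)/10 + 5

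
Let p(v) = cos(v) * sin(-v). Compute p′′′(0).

4

Write out both Maclaurin series and multiply, keeping only the needed powers.
From the series, [v^3] p = 2/3; multiply by 3! = 6 to get 4.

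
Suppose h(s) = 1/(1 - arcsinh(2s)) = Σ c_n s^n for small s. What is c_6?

Let u equal the inner series; expand the outer function in u and truncate.
h(0) = 1
h′(0) = 2
h′′(0) = 8
h′′′(0) = 40
h^(4)(0) = 256
h^(5)(0) = 2208
h^(6)(0) = 23552
Dividing each by k! gives the coefficients c_0, ..., c_6.

1472/45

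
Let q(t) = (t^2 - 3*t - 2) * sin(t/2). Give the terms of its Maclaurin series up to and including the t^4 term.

t^4/16 + 13*t^3/24 - 3*t^2/2 - t

Distribute the polynomial across the series and collect like powers.
q(0) = 0
q′(0) = -1
q′′(0) = -3
q′′′(0) = 13/4
q^(4)(0) = 3/2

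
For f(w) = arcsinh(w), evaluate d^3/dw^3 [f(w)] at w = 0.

-1

The coefficient of w^3 in the expansion is -1/6, so f′′′(0) = 3! * (-1/6) = -1.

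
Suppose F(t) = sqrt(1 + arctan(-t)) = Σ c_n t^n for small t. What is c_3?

5/48

Plug the Maclaurin series of the inner function into that of the outer and collect terms.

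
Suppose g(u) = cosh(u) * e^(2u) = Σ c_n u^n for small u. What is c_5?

61/60

Take the Cauchy product of the two expansions.
g(0) = 1
g′(0) = 2
g′′(0) = 5
g′′′(0) = 14
g^(4)(0) = 41
g^(5)(0) = 122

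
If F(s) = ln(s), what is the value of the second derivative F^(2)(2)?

-1/4

From the series, [(s - 2)^2] F = -1/8; multiply by 2! = 2 to get -1/4.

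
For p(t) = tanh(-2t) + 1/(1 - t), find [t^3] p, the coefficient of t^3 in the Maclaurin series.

Combine the two series term by term.

11/3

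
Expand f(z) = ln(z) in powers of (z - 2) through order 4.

-(z - 2)^4/64 + (z - 2)^3/24 - (z - 2)^2/8 + (z - 2)/2 + ln(2)

Differentiate repeatedly and evaluate at the center.
[(z - 2)^0] = ln(2);  [(z - 2)^1] = 1/2;  [(z - 2)^2] = -1/8;  [(z - 2)^3] = 1/24;  [(z - 2)^4] = -1/64.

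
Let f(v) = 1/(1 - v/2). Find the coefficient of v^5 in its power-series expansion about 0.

[v^0] = 1;  [v^1] = 1/2;  [v^2] = 1/4;  [v^3] = 1/8;  [v^4] = 1/16;  [v^5] = 1/32.
So c_5 = f^(5)(0)/5! = 1/32.

1/32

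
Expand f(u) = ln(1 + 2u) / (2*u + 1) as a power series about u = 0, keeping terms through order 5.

1096*u^5/15 - 100*u^4/3 + 44*u^3/3 - 6*u^2 + 2*u

Expand 1/(denominator) as a geometric series and multiply by the numerator's series.
[u^0] = 0;  [u^1] = 2;  [u^2] = -6;  [u^3] = 44/3;  [u^4] = -100/3;  [u^5] = 1096/15.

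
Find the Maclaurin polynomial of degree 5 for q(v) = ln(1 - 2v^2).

[v^0] = 0;  [v^1] = 0;  [v^2] = -2;  [v^3] = 0;  [v^4] = -2;  [v^5] = 0.

-2*v^4 - 2*v^2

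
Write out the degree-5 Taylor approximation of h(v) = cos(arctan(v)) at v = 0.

Plug the Maclaurin series of the inner function into that of the outer and collect terms.
h(0) = 1
h′(0) = 0
h′′(0) = -1
h′′′(0) = 0
h^(4)(0) = 9
h^(5)(0) = 0

3*v^4/8 - v^2/2 + 1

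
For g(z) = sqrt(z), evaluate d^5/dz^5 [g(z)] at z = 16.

Use the known series and substitute for the argument.
The coefficient of (z - 16)^5 in the expansion is 7/67108864, so g^(5)(16) = 5! * (7/67108864) = 105/8388608.

105/8388608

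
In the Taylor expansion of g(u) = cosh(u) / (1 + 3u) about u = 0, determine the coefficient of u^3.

-57/2

Write out both Maclaurin series and multiply, keeping only the needed powers.
So c_3 = g′′′(0)/3! = -57/2.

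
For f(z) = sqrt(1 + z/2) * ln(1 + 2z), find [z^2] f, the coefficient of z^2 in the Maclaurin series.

-3/2

Take the Cauchy product of the two expansions.
f(0) = 0
f′(0) = 2
f′′(0) = -3
So c_2 = f′′(0)/2! = -3/2.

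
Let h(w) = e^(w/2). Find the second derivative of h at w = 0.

1/4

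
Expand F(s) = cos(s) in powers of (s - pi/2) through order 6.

-(s - pi/2)^5/120 + (s - pi/2)^3/6 - (s - pi/2)

F(pi/2) = 0
F′(pi/2) = -1
F′′(pi/2) = 0
F′′′(pi/2) = 1
F^(4)(pi/2) = 0
F^(5)(pi/2) = -1
F^(6)(pi/2) = 0
Dividing each by k! gives the coefficients c_0, ..., c_6.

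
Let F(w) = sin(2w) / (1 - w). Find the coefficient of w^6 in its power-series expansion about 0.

Take the Cauchy product of the two expansions.
F(0) = 0
F′(0) = 2
F′′(0) = 4
F′′′(0) = 4
F^(4)(0) = 16
F^(5)(0) = 112
F^(6)(0) = 672
Dividing each by k! gives the coefficients c_0, ..., c_6.

14/15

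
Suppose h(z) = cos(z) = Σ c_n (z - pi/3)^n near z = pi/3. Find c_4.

1/48

Compute the successive derivatives at the expansion point and divide by k!.
h(pi/3) = 1/2
h′(pi/3) = -sqrt(3)/2
h′′(pi/3) = -1/2
h′′′(pi/3) = sqrt(3)/2
h^(4)(pi/3) = 1/2
The Taylor polynomial is Σ h^(k)(pi/3)/k! · (z - pi/3)^k.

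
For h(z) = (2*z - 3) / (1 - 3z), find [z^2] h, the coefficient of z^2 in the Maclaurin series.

-21

Shift and add copies of the series according to the polynomial's terms.
h(0) = -3
h′(0) = -7
h′′(0) = -42
Then c_k = h^(k)(0)/k! gives each Taylor coefficient.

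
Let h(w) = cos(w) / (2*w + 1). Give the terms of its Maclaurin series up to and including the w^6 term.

Multiply the numerator's expansion by the denominator's geometric series.
h(0) = 1
h′(0) = -2
h′′(0) = 7
h′′′(0) = -42
h^(4)(0) = 337
h^(5)(0) = -3370
h^(6)(0) = 40439

40439*w^6/720 - 337*w^5/12 + 337*w^4/24 - 7*w^3 + 7*w^2/2 - 2*w + 1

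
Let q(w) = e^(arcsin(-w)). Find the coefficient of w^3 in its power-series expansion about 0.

-1/3

Substitute the inner expansion into the outer series and collect powers.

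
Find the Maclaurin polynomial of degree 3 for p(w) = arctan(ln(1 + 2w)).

-2*w^2 + 2*w

Compose series: expand the inner function first, then feed it into the outer expansion.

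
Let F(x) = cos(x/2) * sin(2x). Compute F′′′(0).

-19/2

Write out both Maclaurin series and multiply, keeping only the needed powers.
The coefficient of x^3 in the expansion is -19/12, so F′′′(0) = 3! * (-19/12) = -19/2.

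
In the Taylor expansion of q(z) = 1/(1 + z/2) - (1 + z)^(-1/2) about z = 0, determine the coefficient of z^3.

3/16

Add the two expansions coefficient-wise.
[z^0] = 0;  [z^1] = 0;  [z^2] = -1/8;  [z^3] = 3/16.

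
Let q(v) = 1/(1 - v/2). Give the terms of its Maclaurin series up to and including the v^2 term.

v^2/4 + v/2 + 1

Compute the successive derivatives at the expansion point and divide by k!.
q(0) = 1
q′(0) = 1/2
q′′(0) = 1/2
Then c_k = q^(k)(0)/k! gives each Taylor coefficient.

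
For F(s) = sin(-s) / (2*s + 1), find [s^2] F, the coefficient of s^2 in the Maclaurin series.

Expand 1/(denominator) as a geometric series and multiply by the numerator's series.
[s^0] = 0;  [s^1] = -1;  [s^2] = 2.

2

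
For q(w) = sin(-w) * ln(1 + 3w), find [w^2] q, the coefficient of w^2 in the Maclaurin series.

Take the Cauchy product of the two expansions.
So c_2 = q′′(0)/2! = -3.

-3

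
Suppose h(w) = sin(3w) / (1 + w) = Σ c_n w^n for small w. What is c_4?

Take the Cauchy product of the two expansions.

3/2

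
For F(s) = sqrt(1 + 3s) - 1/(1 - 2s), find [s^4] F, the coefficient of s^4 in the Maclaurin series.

Expand each term separately and add.
F(0) = 0
F′(0) = -1/2
F′′(0) = -41/4
F′′′(0) = -303/8
F^(4)(0) = -7359/16

-2453/128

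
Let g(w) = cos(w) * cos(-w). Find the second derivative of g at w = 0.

-2

Multiply the two series term by term and collect like powers.
From the series, [w^2] g = -1; multiply by 2! = 2 to get -2.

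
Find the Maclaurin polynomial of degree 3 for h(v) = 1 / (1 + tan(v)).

-4*v^3/3 + v^2 - v + 1

Use the geometric series for the reciprocal, then substitute.
h(0) = 1
h′(0) = -1
h′′(0) = 2
h′′′(0) = -8
Then c_k = h^(k)(0)/k! gives each Taylor coefficient.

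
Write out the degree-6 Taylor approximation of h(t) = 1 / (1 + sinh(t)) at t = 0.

77*t^6/45 - 181*t^5/120 + 4*t^4/3 - 7*t^3/6 + t^2 - t + 1

Write 1/(1+u) = 1 - u + u^2 - u^3 + ... and substitute the series for u.
h(0) = 1
h′(0) = -1
h′′(0) = 2
h′′′(0) = -7
h^(4)(0) = 32
h^(5)(0) = -181
h^(6)(0) = 1232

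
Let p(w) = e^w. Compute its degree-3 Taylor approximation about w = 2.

(w - 2)^3*e^(2)/6 + (w - 2)^2*e^(2)/2 + (w - 2)*e^(2) + e^(2)

Apply the Taylor formula c_k = f^(k)(a)/k!.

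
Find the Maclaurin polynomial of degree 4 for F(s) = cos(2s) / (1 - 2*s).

Expand 1/(denominator) as a geometric series and multiply by the numerator's series.
[s^0] = 1;  [s^1] = 2;  [s^2] = 2;  [s^3] = 4;  [s^4] = 26/3.

26*s^4/3 + 4*s^3 + 2*s^2 + 2*s + 1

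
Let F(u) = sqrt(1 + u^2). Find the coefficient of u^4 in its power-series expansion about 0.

Apply the Taylor formula c_k = f^(k)(a)/k!.
F(0) = 1
F′(0) = 0
F′′(0) = 1
F′′′(0) = 0
F^(4)(0) = -3

-1/8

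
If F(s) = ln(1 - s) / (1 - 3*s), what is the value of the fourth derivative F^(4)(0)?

Expand 1/(denominator) as a geometric series and multiply by the numerator's series.
From the series, [s^4] F = -131/4; multiply by 4! = 24 to get -786.

-786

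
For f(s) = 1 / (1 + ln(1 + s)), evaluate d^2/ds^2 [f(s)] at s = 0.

3

Write 1/(1+u) = 1 - u + u^2 - u^3 + ... and substitute the series for u.
The coefficient of s^2 in the expansion is 3/2, so f′′(0) = 2! * (3/2) = 3.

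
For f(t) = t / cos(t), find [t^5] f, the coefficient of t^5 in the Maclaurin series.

5/24

Invert the denominator's series and multiply.
So c_5 = f^(5)(0)/5! = 5/24.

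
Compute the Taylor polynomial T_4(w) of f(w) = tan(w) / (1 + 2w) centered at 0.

-26*w^4/3 + 13*w^3/3 - 2*w^2 + w

Take the Cauchy product of the two expansions.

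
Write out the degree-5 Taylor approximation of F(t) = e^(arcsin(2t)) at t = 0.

Let u equal the inner series; expand the outer function in u and truncate.
F(0) = 1
F′(0) = 2
F′′(0) = 4
F′′′(0) = 16
F^(4)(0) = 80
F^(5)(0) = 640

16*t^5/3 + 10*t^4/3 + 8*t^3/3 + 2*t^2 + 2*t + 1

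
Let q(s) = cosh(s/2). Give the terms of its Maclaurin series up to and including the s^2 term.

Differentiate repeatedly and evaluate at the center.
[s^0] = 1;  [s^1] = 0;  [s^2] = 1/8.

s^2/8 + 1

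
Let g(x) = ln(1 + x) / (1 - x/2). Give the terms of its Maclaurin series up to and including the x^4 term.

-x^4/12 + x^3/3 + x

Multiply the two series term by term and collect like powers.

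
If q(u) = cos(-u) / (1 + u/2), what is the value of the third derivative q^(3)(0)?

3/4

Multiply the two series term by term and collect like powers.
The coefficient of u^3 in the expansion is 1/8, so q′′′(0) = 3! * (1/8) = 3/4.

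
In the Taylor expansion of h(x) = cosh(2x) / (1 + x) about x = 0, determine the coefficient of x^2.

Take the Cauchy product of the two expansions.
[x^0] = 1;  [x^1] = -1;  [x^2] = 3.

3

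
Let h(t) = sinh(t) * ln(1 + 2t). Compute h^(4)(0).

72

Take the Cauchy product of the two expansions.
The coefficient of t^4 in the expansion is 3, so h^(4)(0) = 4! * (3) = 72.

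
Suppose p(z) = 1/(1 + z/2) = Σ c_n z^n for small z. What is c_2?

1/4

Compute the successive derivatives at the expansion point and divide by k!.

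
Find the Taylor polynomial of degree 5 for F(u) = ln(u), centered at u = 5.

(u - 5)^5/15625 - (u - 5)^4/2500 + (u - 5)^3/375 - (u - 5)^2/50 + (u - 5)/5 + ln(5)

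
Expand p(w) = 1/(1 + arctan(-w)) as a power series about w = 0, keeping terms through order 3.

Plug the Maclaurin series of the inner function into that of the outer and collect terms.

2*w^3/3 + w^2 + w + 1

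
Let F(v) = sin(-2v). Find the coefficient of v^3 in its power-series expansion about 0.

4/3

F(0) = 0
F′(0) = -2
F′′(0) = 0
F′′′(0) = 8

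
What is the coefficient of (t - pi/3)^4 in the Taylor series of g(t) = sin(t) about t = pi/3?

Compute the successive derivatives at the expansion point and divide by k!.
[(t - pi/3)^0] = sqrt(3)/2;  [(t - pi/3)^1] = 1/2;  [(t - pi/3)^2] = -sqrt(3)/4;  [(t - pi/3)^3] = -1/12;  [(t - pi/3)^4] = sqrt(3)/48.

sqrt(3)/48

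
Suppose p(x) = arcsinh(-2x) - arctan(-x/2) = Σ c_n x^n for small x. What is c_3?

Combine the two series term by term.
[x^0] = 0;  [x^1] = -3/2;  [x^2] = 0;  [x^3] = 31/24.

31/24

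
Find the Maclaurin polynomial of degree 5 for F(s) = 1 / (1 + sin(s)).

-61*s^5/120 + 2*s^4/3 - 5*s^3/6 + s^2 - s + 1

Write 1/(1+u) = 1 - u + u^2 - u^3 + ... and substitute the series for u.
F(0) = 1
F′(0) = -1
F′′(0) = 2
F′′′(0) = -5
F^(4)(0) = 16
F^(5)(0) = -61
The Taylor polynomial is Σ F^(k)(0)/k! · s^k.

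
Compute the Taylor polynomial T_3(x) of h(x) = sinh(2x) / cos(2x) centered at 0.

16*x^3/3 + 2*x

Divide the numerator series by the denominator series (power-series long division).
h(0) = 0
h′(0) = 2
h′′(0) = 0
h′′′(0) = 32
The Taylor polynomial is Σ h^(k)(0)/k! · x^k.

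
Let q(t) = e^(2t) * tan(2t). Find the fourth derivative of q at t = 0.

Take the Cauchy product of the two expansions.
The coefficient of t^4 in the expansion is 8, so q^(4)(0) = 4! * (8) = 192.

192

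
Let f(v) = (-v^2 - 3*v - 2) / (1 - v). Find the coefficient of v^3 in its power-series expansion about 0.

-6

Distribute the polynomial across the series and collect like powers.
f(0) = -2
f′(0) = -5
f′′(0) = -12
f′′′(0) = -36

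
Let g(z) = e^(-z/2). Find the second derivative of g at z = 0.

Apply the Taylor formula c_k = f^(k)(a)/k!.
From the series, [z^2] g = 1/8; multiply by 2! = 2 to get 1/4.

1/4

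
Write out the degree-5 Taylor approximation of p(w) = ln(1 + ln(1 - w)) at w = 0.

-19*w^5/10 - 35*w^4/24 - 7*w^3/6 - w^2 - w

Substitute the inner expansion into the outer series and collect powers.
p(0) = 0
p′(0) = -1
p′′(0) = -2
p′′′(0) = -7
p^(4)(0) = -35
p^(5)(0) = -228
The Taylor polynomial is Σ p^(k)(0)/k! · w^k.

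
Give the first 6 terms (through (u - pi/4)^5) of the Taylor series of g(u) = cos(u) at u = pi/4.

g(pi/4) = sqrt(2)/2
g′(pi/4) = -sqrt(2)/2
g′′(pi/4) = -sqrt(2)/2
g′′′(pi/4) = sqrt(2)/2
g^(4)(pi/4) = sqrt(2)/2
g^(5)(pi/4) = -sqrt(2)/2

-sqrt(2)*(u - pi/4)^5/240 + sqrt(2)*(u - pi/4)^4/48 + sqrt(2)*(u - pi/4)^3/12 - sqrt(2)*(u - pi/4)^2/4 - sqrt(2)*(u - pi/4)/2 + sqrt(2)/2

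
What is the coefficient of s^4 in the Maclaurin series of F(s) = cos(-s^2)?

Apply the Taylor formula c_k = f^(k)(a)/k!.
So c_4 = F^(4)(0)/4! = -1/2.

-1/2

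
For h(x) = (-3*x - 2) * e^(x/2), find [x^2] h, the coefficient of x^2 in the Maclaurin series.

Multiply each power in the prefactor through the base expansion.
h(0) = -2
h′(0) = -4
h′′(0) = -7/2
Dividing each by k! gives the coefficients c_0, ..., c_2.

-7/4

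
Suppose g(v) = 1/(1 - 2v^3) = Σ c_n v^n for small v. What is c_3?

2

g(0) = 1
g′(0) = 0
g′′(0) = 0
g′′′(0) = 12
So c_3 = g′′′(0)/3! = 2.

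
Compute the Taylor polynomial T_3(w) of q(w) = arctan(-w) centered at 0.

w^3/3 - w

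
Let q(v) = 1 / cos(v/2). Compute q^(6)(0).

61/64

Write the quotient as an unknown series and match coefficients against numerator = denominator · series.
The coefficient of v^6 in the expansion is 61/46080, so q^(6)(0) = 6! * (61/46080) = 61/64.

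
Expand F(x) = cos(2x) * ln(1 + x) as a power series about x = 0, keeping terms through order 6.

Multiply the two series term by term and collect like powers.
F(0) = 0
F′(0) = 1
F′′(0) = -1
F′′′(0) = -10
F^(4)(0) = 18
F^(5)(0) = 24
F^(6)(0) = 0
Then c_k = F^(k)(0)/k! gives each Taylor coefficient.

x^5/5 + 3*x^4/4 - 5*x^3/3 - x^2/2 + x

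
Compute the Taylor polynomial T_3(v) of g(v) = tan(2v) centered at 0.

8*v^3/3 + 2*v

g(0) = 0
g′(0) = 2
g′′(0) = 0
g′′′(0) = 16
Then c_k = g^(k)(0)/k! gives each Taylor coefficient.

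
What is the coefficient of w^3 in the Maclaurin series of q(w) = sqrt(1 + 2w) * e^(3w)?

Take the Cauchy product of the two expansions.
q(0) = 1
q′(0) = 4
q′′(0) = 14
q′′′(0) = 48
So c_3 = q′′′(0)/3! = 8.

8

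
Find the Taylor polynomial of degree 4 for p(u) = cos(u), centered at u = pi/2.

(u - pi/2)^3/6 - (u - pi/2)

Compute the successive derivatives at the expansion point and divide by k!.
p(pi/2) = 0
p′(pi/2) = -1
p′′(pi/2) = 0
p′′′(pi/2) = 1
p^(4)(pi/2) = 0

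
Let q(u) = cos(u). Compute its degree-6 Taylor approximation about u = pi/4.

-sqrt(2)*(u - pi/4)^6/1440 - sqrt(2)*(u - pi/4)^5/240 + sqrt(2)*(u - pi/4)^4/48 + sqrt(2)*(u - pi/4)^3/12 - sqrt(2)*(u - pi/4)^2/4 - sqrt(2)*(u - pi/4)/2 + sqrt(2)/2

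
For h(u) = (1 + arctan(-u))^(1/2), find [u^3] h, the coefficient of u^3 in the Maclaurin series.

5/48

Substitute the inner expansion into the outer series and collect powers.
h(0) = 1
h′(0) = -1/2
h′′(0) = -1/4
h′′′(0) = 5/8
So c_3 = h′′′(0)/3! = 5/48.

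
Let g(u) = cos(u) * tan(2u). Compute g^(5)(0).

362

Multiply the two series term by term and collect like powers.
The coefficient of u^5 in the expansion is 181/60, so g^(5)(0) = 5! * (181/60) = 362.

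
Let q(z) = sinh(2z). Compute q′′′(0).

The coefficient of z^3 in the expansion is 4/3, so q′′′(0) = 3! * (4/3) = 8.

8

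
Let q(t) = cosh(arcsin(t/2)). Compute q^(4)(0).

5/16

Let u equal the inner series; expand the outer function in u and truncate.
From the series, [t^4] q = 5/384; multiply by 4! = 24 to get 5/16.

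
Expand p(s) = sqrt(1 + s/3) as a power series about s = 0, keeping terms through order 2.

-s^2/72 + s/6 + 1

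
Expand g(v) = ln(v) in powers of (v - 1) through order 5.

(v - 1)^5/5 - (v - 1)^4/4 + (v - 1)^3/3 - (v - 1)^2/2 + (v - 1)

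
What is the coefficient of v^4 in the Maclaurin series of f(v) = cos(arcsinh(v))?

Plug the Maclaurin series of the inner function into that of the outer and collect terms.
f(0) = 1
f′(0) = 0
f′′(0) = -1
f′′′(0) = 0
f^(4)(0) = 5
So c_4 = f^(4)(0)/4! = 5/24.

5/24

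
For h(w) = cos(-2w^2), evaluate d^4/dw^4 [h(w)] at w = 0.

Use the known series and substitute for the argument.
From the series, [w^4] h = -2; multiply by 4! = 24 to get -48.

-48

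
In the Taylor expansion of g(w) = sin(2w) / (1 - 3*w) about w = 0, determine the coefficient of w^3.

50/3

Expand 1/(denominator) as a geometric series and multiply by the numerator's series.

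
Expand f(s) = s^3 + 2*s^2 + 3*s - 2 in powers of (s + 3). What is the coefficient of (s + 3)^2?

-7

Compute the successive derivatives at the expansion point and divide by k!.
f(-3) = -20
f′(-3) = 18
f′′(-3) = -14
So c_2 = f′′(-3)/2! = -7.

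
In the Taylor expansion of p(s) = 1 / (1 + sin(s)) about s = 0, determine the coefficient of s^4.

2/3

Use the geometric series for the reciprocal, then substitute.
p(0) = 1
p′(0) = -1
p′′(0) = 2
p′′′(0) = -5
p^(4)(0) = 16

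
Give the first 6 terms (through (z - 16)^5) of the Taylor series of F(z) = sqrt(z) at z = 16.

7*(z - 16)^5/67108864 - 5*(z - 16)^4/2097152 + (z - 16)^3/16384 - (z - 16)^2/512 + (z - 16)/8 + 4

F(16) = 4
F′(16) = 1/8
F′′(16) = -1/256
F′′′(16) = 3/8192
F^(4)(16) = -15/262144
F^(5)(16) = 105/8388608
The Taylor polynomial is Σ F^(k)(16)/k! · (z - 16)^k.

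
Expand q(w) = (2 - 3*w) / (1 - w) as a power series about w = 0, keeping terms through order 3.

-w^3 - w^2 - w + 2

Multiply each power in the prefactor through the base expansion.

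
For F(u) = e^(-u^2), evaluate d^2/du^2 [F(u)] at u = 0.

-2

The coefficient of u^2 in the expansion is -1, so F′′(0) = 2! * (-1) = -2.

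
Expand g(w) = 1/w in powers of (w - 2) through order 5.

-(w - 2)^5/64 + (w - 2)^4/32 - (w - 2)^3/16 + (w - 2)^2/8 - (w - 2)/4 + 1/2

Differentiate repeatedly and evaluate at the center.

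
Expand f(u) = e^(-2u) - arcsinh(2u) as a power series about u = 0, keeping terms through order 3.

2*u^2 - 4*u + 1

Expand each term separately and add.
[u^0] = 1;  [u^1] = -4;  [u^2] = 2;  [u^3] = 0.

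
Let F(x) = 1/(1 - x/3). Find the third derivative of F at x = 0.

The coefficient of x^3 in the expansion is 1/27, so F′′′(0) = 3! * (1/27) = 2/9.

2/9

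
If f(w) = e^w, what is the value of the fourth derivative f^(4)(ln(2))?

Apply the Taylor formula c_k = f^(k)(a)/k!.
The coefficient of (w - ln(2))^4 in the expansion is 1/12, so f^(4)(ln(2)) = 4! * (1/12) = 2.

2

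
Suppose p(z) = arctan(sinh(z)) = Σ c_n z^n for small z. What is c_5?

1/24

Compose series: expand the inner function first, then feed it into the outer expansion.
p(0) = 0
p′(0) = 1
p′′(0) = 0
p′′′(0) = -1
p^(4)(0) = 0
p^(5)(0) = 5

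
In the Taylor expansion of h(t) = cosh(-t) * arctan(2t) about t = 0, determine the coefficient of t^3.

Take the Cauchy product of the two expansions.
[t^0] = 0;  [t^1] = 2;  [t^2] = 0;  [t^3] = -5/3.
So c_3 = h′′′(0)/3! = -5/3.

-5/3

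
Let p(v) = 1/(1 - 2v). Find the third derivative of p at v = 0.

Compute the successive derivatives at the expansion point and divide by k!.
From the series, [v^3] p = 8; multiply by 3! = 6 to get 48.

48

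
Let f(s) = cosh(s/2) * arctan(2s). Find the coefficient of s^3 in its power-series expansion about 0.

-29/12

Take the Cauchy product of the two expansions.
f(0) = 0
f′(0) = 2
f′′(0) = 0
f′′′(0) = -29/2
The Taylor polynomial is Σ f^(k)(0)/k! · s^k.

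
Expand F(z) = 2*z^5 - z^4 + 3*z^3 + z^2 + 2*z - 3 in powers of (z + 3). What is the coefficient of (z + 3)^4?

-31

F(-3) = -648
F′(-3) = 995
F′′(-3) = -1240
F′′′(-3) = 1170
F^(4)(-3) = -744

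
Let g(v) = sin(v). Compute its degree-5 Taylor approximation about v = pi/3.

g(pi/3) = sqrt(3)/2
g′(pi/3) = 1/2
g′′(pi/3) = -sqrt(3)/2
g′′′(pi/3) = -1/2
g^(4)(pi/3) = sqrt(3)/2
g^(5)(pi/3) = 1/2

(v - pi/3)^5/240 + sqrt(3)*(v - pi/3)^4/48 - (v - pi/3)^3/12 - sqrt(3)*(v - pi/3)^2/4 + (v - pi/3)/2 + sqrt(3)/2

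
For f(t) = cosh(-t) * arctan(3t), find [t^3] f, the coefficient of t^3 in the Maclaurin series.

Multiply the two series term by term and collect like powers.
[t^0] = 0;  [t^1] = 3;  [t^2] = 0;  [t^3] = -15/2.
So c_3 = f′′′(0)/3! = -15/2.

-15/2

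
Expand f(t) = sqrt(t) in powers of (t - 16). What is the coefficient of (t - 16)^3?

f(16) = 4
f′(16) = 1/8
f′′(16) = -1/256
f′′′(16) = 3/8192
The Taylor polynomial is Σ f^(k)(16)/k! · (t - 16)^k.

1/16384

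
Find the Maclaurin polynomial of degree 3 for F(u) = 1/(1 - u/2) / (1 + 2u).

Multiply the two series term by term and collect like powers.

-51*u^3/8 + 13*u^2/4 - 3*u/2 + 1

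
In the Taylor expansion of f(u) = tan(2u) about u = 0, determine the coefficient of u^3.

8/3

Use the known series and substitute for the argument.
[u^0] = 0;  [u^1] = 2;  [u^2] = 0;  [u^3] = 8/3.
So c_3 = f′′′(0)/3! = 8/3.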